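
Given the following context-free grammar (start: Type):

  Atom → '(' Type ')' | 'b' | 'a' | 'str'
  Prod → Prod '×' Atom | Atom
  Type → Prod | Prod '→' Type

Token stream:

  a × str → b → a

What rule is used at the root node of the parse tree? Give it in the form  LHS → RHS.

[Type [Prod [Prod [Atom a]] × [Atom str]] → [Type [Prod [Atom b]] → [Type [Prod [Atom a]]]]]

Type → Prod '→' Type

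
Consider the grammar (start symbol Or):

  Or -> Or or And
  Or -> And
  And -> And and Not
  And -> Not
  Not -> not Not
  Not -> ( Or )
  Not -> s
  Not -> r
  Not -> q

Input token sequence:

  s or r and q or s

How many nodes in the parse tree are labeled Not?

[Or [Or [Or [And [Not s]]] or [And [And [Not r]] and [Not q]]] or [And [Not s]]]

4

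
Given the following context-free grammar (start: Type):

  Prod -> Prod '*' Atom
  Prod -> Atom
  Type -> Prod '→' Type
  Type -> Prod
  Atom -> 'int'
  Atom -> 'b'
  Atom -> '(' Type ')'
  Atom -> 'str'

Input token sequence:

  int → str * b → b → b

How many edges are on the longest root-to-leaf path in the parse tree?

6

[Type [Prod [Atom int]] → [Type [Prod [Prod [Atom str]] * [Atom b]] → [Type [Prod [Atom b]] → [Type [Prod [Atom b]]]]]]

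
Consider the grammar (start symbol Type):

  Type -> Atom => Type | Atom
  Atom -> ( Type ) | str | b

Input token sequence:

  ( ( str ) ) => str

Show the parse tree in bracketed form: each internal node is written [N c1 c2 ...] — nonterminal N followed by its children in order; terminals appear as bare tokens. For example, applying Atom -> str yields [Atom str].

Type
Atom => Type
( Type ) => Type
( Atom ) => Type
( ( Type ) ) => Type
( ( Atom ) ) => Type
( ( str ) ) => Type
( ( str ) ) => Atom
( ( str ) ) => str

[Type [Atom ( [Type [Atom ( [Type [Atom str]] )]] )] => [Type [Atom str]]]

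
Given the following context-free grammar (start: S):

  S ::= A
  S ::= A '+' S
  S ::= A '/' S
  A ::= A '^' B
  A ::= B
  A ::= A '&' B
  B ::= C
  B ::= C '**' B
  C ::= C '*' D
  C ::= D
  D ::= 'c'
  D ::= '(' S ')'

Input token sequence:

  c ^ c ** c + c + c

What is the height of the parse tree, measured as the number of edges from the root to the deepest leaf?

[S [A [A [B [C [D c]]]] ^ [B [C [D c]] ** [B [C [D c]]]]] + [S [A [B [C [D c]]]] + [S [A [B [C [D c]]]]]]]

7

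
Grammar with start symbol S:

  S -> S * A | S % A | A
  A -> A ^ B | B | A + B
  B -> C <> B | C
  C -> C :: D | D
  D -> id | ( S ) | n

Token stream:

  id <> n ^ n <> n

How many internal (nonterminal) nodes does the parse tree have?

[S [A [A [B [C [D id]] <> [B [C [D n]]]]] ^ [B [C [D n]] <> [B [C [D n]]]]]]

15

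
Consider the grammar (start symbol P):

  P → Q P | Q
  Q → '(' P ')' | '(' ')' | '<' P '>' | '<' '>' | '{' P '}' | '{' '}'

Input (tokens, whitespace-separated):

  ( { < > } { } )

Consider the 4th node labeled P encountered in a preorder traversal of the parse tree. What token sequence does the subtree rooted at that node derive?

[P [Q ( [P [Q { [P [Q < >]] }] [P [Q { }]]] )]]

{ }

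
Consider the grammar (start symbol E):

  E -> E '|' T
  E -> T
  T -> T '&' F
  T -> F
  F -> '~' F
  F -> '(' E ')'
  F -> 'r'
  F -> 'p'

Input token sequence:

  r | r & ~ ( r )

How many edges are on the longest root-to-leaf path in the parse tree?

7

[E [E [T [F r]]] | [T [T [F r]] & [F ~ [F ( [E [T [F r]]] )]]]]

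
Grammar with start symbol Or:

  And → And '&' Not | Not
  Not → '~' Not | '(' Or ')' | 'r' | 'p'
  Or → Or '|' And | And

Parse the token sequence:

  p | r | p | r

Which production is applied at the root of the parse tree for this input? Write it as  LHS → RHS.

[Or [Or [Or [Or [And [Not p]]] | [And [Not r]]] | [And [Not p]]] | [And [Not r]]]

Or → Or '|' And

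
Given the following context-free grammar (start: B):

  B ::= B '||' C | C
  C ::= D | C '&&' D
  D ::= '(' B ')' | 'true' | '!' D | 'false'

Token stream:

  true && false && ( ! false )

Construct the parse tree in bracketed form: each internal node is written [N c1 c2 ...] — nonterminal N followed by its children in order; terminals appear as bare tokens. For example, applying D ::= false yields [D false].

B
C
C && D
C && D && D
D && D && D
true && D && D
true && false && D
true && false && ( B )
true && false && ( C )
true && false && ( D )
true && false && ( ! D )
true && false && ( ! false )

[B [C [C [C [D true]] && [D false]] && [D ( [B [C [D ! [D false]]]] )]]]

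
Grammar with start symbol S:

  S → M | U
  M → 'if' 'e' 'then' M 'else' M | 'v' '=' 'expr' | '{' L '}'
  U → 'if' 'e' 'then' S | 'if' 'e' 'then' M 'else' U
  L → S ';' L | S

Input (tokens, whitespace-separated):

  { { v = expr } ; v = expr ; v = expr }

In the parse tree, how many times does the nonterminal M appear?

5

[S [M { [L [S [M { [L [S [M v = expr]]] }]] ; [L [S [M v = expr]] ; [L [S [M v = expr]]]]] }]]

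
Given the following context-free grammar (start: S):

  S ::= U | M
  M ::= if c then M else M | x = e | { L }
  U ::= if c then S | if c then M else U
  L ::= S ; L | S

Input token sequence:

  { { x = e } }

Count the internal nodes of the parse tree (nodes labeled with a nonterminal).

8

[S [M { [L [S [M { [L [S [M x = e]]] }]]] }]]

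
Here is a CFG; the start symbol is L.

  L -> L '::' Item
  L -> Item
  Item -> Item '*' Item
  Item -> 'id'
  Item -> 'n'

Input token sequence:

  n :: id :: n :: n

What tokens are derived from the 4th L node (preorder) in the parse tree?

n

[L [L [L [L [Item n]] :: [Item id]] :: [Item n]] :: [Item n]]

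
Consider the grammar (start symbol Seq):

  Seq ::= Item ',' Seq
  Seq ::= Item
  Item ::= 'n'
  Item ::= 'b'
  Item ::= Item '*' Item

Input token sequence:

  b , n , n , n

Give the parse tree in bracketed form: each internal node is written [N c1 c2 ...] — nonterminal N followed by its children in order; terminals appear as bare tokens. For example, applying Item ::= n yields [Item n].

[Seq [Item b] , [Seq [Item n] , [Seq [Item n] , [Seq [Item n]]]]]

Seq
Item , Seq
b , Seq
b , Item , Seq
b , n , Seq
b , n , Item , Seq
b , n , n , Seq
b , n , n , Item
b , n , n , n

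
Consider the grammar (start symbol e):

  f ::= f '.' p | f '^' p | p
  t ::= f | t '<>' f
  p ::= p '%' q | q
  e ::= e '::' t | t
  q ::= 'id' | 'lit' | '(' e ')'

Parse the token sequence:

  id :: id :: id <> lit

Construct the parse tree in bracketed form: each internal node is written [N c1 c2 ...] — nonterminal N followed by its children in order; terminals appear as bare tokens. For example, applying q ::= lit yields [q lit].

[e [e [e [t [f [p [q id]]]]] :: [t [f [p [q id]]]]] :: [t [t [f [p [q id]]]] <> [f [p [q lit]]]]]

e
e :: t
e :: t :: t
t :: t :: t
f :: t :: t
p :: t :: t
q :: t :: t
id :: t :: t
id :: f :: t
id :: p :: t
id :: q :: t
id :: id :: t
id :: id :: t <> f
id :: id :: f <> f
id :: id :: p <> f
id :: id :: q <> f
id :: id :: id <> f
id :: id :: id <> p
id :: id :: id <> q
id :: id :: id <> lit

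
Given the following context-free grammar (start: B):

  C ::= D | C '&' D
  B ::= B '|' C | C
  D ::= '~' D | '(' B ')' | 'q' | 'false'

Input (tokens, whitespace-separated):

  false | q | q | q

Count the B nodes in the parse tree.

[B [B [B [B [C [D false]]] | [C [D q]]] | [C [D q]]] | [C [D q]]]

4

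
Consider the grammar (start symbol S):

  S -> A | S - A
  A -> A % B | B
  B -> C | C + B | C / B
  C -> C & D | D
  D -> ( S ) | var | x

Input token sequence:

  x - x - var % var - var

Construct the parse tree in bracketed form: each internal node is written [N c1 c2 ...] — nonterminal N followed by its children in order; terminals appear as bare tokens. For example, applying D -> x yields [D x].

[S [S [S [S [A [B [C [D x]]]]] - [A [B [C [D x]]]]] - [A [A [B [C [D var]]]] % [B [C [D var]]]]] - [A [B [C [D var]]]]]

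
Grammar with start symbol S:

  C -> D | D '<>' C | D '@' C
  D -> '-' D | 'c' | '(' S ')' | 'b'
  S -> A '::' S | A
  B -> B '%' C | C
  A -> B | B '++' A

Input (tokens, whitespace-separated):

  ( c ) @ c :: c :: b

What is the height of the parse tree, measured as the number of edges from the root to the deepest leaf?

[S [A [B [C [D ( [S [A [B [C [D c]]]]] )] @ [C [D c]]]]] :: [S [A [B [C [D c]]]] :: [S [A [B [C [D b]]]]]]]

10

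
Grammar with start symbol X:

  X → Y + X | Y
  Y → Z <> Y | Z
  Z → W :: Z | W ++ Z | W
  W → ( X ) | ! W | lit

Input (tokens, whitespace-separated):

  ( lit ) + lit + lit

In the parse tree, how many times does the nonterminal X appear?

[X [Y [Z [W ( [X [Y [Z [W lit]]]] )]]] + [X [Y [Z [W lit]]] + [X [Y [Z [W lit]]]]]]

4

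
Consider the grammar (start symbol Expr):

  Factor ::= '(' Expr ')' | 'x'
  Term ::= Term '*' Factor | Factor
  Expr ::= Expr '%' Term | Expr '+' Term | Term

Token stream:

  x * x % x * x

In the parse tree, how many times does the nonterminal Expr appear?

[Expr [Expr [Term [Term [Factor x]] * [Factor x]]] % [Term [Term [Factor x]] * [Factor x]]]

2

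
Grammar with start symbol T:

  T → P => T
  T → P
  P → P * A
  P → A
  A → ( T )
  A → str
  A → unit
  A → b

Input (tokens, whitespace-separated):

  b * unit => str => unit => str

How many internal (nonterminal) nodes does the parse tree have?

14

[T [P [P [A b]] * [A unit]] => [T [P [A str]] => [T [P [A unit]] => [T [P [A str]]]]]]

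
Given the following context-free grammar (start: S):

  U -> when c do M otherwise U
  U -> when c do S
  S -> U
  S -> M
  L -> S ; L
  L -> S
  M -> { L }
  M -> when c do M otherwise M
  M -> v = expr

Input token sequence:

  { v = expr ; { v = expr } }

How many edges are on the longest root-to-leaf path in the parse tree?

[S [M { [L [S [M v = expr]] ; [L [S [M { [L [S [M v = expr]]] }]]]] }]]

9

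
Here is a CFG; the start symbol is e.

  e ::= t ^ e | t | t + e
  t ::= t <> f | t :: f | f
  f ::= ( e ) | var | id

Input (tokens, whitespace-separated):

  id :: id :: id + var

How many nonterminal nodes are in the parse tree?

10

[e [t [t [t [f id]] :: [f id]] :: [f id]] + [e [t [f var]]]]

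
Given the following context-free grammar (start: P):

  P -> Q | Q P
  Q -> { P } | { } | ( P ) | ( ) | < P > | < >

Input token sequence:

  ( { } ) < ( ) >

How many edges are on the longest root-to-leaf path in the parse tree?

5

[P [Q ( [P [Q { }]] )] [P [Q < [P [Q ( )]] >]]]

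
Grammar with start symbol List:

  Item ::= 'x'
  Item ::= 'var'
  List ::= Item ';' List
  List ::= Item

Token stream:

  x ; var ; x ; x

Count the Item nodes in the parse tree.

4

[List [Item x] ; [List [Item var] ; [List [Item x] ; [List [Item x]]]]]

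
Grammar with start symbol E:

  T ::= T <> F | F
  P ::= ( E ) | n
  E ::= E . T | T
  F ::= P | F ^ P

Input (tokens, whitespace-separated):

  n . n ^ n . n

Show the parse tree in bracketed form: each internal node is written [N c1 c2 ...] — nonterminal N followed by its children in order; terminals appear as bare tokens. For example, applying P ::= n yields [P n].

E
E . T
E . T . T
T . T . T
F . T . T
P . T . T
n . T . T
n . F . T
n . F ^ P . T
n . P ^ P . T
n . n ^ P . T
n . n ^ n . T
n . n ^ n . F
n . n ^ n . P
n . n ^ n . n

[E [E [E [T [F [P n]]]] . [T [F [F [P n]] ^ [P n]]]] . [T [F [P n]]]]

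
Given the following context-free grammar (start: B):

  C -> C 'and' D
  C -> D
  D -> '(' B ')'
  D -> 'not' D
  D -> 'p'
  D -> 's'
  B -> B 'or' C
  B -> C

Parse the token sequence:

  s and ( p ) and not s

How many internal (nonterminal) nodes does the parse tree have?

11

[B [C [C [C [D s]] and [D ( [B [C [D p]]] )]] and [D not [D s]]]]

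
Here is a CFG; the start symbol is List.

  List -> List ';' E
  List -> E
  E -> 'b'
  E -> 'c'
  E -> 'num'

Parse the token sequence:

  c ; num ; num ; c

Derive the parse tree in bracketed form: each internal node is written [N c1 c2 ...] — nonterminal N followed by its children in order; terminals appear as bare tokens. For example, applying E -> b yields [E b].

List
List ; E
List ; E ; E
List ; E ; E ; E
E ; E ; E ; E
c ; E ; E ; E
c ; num ; E ; E
c ; num ; num ; E
c ; num ; num ; c

[List [List [List [List [E c]] ; [E num]] ; [E num]] ; [E c]]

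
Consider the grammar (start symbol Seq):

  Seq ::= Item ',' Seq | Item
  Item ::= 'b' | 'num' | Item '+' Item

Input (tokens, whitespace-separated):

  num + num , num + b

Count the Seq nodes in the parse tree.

[Seq [Item [Item num] + [Item num]] , [Seq [Item [Item num] + [Item b]]]]

2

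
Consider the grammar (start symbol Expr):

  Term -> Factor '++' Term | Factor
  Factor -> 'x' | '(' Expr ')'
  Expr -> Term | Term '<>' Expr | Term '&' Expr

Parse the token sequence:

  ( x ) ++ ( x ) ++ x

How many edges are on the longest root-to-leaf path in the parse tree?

7

[Expr [Term [Factor ( [Expr [Term [Factor x]]] )] ++ [Term [Factor ( [Expr [Term [Factor x]]] )] ++ [Term [Factor x]]]]]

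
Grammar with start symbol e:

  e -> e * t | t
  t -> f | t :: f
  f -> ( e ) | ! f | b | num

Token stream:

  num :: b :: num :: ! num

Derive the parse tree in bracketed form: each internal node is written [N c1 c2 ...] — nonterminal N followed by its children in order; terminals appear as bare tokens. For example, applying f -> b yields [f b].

e
t
t :: f
t :: f :: f
t :: f :: f :: f
f :: f :: f :: f
num :: f :: f :: f
num :: b :: f :: f
num :: b :: num :: f
num :: b :: num :: ! f
num :: b :: num :: ! num

[e [t [t [t [t [f num]] :: [f b]] :: [f num]] :: [f ! [f num]]]]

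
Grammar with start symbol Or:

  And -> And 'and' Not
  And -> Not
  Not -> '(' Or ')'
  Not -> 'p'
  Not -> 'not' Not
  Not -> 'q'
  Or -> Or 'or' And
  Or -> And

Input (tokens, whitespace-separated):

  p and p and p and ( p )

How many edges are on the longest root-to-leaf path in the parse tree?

[Or [And [And [And [And [Not p]] and [Not p]] and [Not p]] and [Not ( [Or [And [Not p]]] )]]]

6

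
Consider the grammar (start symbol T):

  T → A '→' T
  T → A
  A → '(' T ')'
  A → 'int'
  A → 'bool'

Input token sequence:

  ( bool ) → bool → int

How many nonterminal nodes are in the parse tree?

8

[T [A ( [T [A bool]] )] → [T [A bool] → [T [A int]]]]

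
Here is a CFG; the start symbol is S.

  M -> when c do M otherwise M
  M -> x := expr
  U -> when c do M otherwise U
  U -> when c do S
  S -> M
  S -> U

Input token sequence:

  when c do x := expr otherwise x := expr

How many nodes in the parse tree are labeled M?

3

[S [M when c do [M x := expr] otherwise [M x := expr]]]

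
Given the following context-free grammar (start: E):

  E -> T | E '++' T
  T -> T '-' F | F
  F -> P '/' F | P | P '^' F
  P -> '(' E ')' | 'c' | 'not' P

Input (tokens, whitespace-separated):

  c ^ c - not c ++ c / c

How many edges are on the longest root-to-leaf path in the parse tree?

[E [E [T [T [F [P c] ^ [F [P c]]]] - [F [P not [P c]]]]] ++ [T [F [P c] / [F [P c]]]]]

7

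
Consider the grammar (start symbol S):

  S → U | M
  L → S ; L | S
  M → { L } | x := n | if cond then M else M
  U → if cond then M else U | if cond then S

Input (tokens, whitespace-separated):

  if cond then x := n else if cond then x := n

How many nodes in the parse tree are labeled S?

[S [U if cond then [M x := n] else [U if cond then [S [M x := n]]]]]

2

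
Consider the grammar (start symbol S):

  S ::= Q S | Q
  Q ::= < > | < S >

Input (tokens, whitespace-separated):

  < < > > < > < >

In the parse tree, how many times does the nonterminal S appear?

4

[S [Q < [S [Q < >]] >] [S [Q < >] [S [Q < >]]]]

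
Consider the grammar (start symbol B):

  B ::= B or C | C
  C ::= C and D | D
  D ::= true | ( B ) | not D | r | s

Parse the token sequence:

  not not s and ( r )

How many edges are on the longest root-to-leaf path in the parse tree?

6

[B [C [C [D not [D not [D s]]]] and [D ( [B [C [D r]]] )]]]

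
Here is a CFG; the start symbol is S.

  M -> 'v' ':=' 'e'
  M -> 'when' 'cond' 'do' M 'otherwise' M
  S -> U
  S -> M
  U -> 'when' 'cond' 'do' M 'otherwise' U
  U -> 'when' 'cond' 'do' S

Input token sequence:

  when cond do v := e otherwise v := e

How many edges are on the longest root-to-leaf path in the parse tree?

[S [M when cond do [M v := e] otherwise [M v := e]]]

3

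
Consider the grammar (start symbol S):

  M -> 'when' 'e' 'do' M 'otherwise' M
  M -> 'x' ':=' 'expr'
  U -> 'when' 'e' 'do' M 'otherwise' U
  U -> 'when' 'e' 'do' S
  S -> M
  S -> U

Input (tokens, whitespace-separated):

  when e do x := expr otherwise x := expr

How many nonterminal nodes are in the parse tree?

4

[S [M when e do [M x := expr] otherwise [M x := expr]]]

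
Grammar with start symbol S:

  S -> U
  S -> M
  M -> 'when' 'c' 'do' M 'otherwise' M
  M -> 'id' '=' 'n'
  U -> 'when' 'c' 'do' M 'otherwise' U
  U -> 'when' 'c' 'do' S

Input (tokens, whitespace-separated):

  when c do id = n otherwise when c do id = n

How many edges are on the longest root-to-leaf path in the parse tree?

[S [U when c do [M id = n] otherwise [U when c do [S [M id = n]]]]]

5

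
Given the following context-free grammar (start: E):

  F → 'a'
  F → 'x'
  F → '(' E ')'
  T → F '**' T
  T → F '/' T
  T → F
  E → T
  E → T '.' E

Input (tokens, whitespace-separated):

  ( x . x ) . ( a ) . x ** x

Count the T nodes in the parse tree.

7

[E [T [F ( [E [T [F x]] . [E [T [F x]]]] )]] . [E [T [F ( [E [T [F a]]] )]] . [E [T [F x] ** [T [F x]]]]]]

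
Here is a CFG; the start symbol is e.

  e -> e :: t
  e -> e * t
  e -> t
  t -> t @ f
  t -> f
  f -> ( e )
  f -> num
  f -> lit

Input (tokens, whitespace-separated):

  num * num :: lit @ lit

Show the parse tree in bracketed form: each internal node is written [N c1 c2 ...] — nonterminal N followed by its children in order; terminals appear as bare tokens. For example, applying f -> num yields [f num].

e
e :: t
e * t :: t
t * t :: t
f * t :: t
num * t :: t
num * f :: t
num * num :: t
num * num :: t @ f
num * num :: f @ f
num * num :: lit @ f
num * num :: lit @ lit

[e [e [e [t [f num]]] * [t [f num]]] :: [t [t [f lit]] @ [f lit]]]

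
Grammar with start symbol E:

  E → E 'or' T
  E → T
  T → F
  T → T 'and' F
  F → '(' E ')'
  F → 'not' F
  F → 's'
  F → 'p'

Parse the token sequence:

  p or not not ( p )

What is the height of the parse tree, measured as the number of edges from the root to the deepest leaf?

8

[E [E [T [F p]]] or [T [F not [F not [F ( [E [T [F p]]] )]]]]]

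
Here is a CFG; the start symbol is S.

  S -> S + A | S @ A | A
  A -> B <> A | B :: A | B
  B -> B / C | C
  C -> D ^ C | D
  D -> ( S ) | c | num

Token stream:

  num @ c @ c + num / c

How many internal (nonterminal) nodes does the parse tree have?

[S [S [S [S [A [B [C [D num]]]]] @ [A [B [C [D c]]]]] @ [A [B [C [D c]]]]] + [A [B [B [C [D num]]] / [C [D c]]]]]

23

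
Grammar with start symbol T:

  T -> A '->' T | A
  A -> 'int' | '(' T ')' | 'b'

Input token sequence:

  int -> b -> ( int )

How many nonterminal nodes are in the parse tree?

8

[T [A int] -> [T [A b] -> [T [A ( [T [A int]] )]]]]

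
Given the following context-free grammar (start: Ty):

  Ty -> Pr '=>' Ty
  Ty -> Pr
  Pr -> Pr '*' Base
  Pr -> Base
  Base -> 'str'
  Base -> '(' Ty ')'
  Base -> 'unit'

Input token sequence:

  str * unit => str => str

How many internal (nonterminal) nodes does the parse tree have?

[Ty [Pr [Pr [Base str]] * [Base unit]] => [Ty [Pr [Base str]] => [Ty [Pr [Base str]]]]]

11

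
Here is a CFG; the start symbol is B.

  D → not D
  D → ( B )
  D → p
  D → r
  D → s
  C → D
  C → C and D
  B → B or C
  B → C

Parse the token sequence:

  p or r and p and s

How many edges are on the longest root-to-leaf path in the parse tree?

[B [B [C [D p]]] or [C [C [C [D r]] and [D p]] and [D s]]]

5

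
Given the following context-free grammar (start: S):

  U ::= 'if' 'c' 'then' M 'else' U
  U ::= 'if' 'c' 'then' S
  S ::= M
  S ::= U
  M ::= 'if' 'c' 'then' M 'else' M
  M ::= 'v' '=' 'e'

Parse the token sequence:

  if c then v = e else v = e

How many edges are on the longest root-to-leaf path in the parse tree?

[S [M if c then [M v = e] else [M v = e]]]

3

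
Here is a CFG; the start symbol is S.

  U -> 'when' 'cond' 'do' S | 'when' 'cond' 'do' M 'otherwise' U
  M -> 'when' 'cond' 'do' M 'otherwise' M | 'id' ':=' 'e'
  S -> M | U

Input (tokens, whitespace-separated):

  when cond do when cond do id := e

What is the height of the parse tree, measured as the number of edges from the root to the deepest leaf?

[S [U when cond do [S [U when cond do [S [M id := e]]]]]]

6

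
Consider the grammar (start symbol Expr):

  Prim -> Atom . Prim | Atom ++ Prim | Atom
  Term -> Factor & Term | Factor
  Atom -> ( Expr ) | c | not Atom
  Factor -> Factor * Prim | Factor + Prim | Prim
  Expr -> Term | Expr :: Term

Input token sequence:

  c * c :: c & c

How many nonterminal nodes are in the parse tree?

17

[Expr [Expr [Term [Factor [Factor [Prim [Atom c]]] * [Prim [Atom c]]]]] :: [Term [Factor [Prim [Atom c]]] & [Term [Factor [Prim [Atom c]]]]]]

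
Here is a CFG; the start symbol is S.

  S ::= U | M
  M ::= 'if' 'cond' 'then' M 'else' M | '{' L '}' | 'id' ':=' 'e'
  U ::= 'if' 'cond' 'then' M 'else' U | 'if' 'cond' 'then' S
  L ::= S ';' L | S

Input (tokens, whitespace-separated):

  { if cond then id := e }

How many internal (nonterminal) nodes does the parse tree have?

[S [M { [L [S [U if cond then [S [M id := e]]]]] }]]

7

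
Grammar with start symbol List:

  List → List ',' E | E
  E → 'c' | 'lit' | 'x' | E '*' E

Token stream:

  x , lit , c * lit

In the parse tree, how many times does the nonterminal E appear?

5

[List [List [List [E x]] , [E lit]] , [E [E c] * [E lit]]]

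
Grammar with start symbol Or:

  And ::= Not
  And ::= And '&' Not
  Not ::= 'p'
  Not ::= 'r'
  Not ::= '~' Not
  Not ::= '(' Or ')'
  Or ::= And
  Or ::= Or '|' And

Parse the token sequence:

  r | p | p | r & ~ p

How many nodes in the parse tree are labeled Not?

[Or [Or [Or [Or [And [Not r]]] | [And [Not p]]] | [And [Not p]]] | [And [And [Not r]] & [Not ~ [Not p]]]]

6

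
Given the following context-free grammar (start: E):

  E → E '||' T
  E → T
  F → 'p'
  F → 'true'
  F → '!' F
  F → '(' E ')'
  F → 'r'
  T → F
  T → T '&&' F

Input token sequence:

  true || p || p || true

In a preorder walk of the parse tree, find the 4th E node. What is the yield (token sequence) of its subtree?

true

[E [E [E [E [T [F true]]] || [T [F p]]] || [T [F p]]] || [T [F true]]]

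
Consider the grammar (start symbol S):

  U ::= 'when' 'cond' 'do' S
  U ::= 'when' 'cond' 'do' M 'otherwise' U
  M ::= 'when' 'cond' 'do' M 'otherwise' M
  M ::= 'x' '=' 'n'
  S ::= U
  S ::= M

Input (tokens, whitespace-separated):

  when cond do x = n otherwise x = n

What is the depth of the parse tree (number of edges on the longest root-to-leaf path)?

3

[S [M when cond do [M x = n] otherwise [M x = n]]]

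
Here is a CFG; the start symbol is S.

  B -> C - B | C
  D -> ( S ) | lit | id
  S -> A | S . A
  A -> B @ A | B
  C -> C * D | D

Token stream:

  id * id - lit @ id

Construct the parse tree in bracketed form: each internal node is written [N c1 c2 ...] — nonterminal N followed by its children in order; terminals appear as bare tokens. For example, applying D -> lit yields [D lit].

S
A
B @ A
C - B @ A
C * D - B @ A
D * D - B @ A
id * D - B @ A
id * id - B @ A
id * id - C @ A
id * id - D @ A
id * id - lit @ A
id * id - lit @ B
id * id - lit @ C
id * id - lit @ D
id * id - lit @ id

[S [A [B [C [C [D id]] * [D id]] - [B [C [D lit]]]] @ [A [B [C [D id]]]]]]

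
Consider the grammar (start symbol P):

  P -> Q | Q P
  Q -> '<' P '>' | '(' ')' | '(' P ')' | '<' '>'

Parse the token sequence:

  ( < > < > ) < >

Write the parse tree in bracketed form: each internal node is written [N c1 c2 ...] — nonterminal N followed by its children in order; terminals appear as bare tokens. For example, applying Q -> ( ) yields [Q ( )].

P
Q P
( P ) P
( Q P ) P
( < > P ) P
( < > Q ) P
( < > < > ) P
( < > < > ) Q
( < > < > ) < >

[P [Q ( [P [Q < >] [P [Q < >]]] )] [P [Q < >]]]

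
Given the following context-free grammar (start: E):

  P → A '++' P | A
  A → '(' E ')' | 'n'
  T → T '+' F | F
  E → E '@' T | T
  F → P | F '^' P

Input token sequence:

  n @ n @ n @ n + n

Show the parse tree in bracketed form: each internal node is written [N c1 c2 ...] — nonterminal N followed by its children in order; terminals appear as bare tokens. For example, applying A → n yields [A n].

[E [E [E [E [T [F [P [A n]]]]] @ [T [F [P [A n]]]]] @ [T [F [P [A n]]]]] @ [T [T [F [P [A n]]]] + [F [P [A n]]]]]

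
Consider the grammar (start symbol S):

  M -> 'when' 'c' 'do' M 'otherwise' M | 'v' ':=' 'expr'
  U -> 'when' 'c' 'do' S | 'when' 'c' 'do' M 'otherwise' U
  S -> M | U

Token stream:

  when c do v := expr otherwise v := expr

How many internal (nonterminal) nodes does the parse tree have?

4

[S [M when c do [M v := expr] otherwise [M v := expr]]]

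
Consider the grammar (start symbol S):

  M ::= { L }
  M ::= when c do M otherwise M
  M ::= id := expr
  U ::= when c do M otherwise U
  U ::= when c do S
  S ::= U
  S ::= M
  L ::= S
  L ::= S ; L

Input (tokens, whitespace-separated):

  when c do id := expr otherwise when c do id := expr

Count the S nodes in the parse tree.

2

[S [U when c do [M id := expr] otherwise [U when c do [S [M id := expr]]]]]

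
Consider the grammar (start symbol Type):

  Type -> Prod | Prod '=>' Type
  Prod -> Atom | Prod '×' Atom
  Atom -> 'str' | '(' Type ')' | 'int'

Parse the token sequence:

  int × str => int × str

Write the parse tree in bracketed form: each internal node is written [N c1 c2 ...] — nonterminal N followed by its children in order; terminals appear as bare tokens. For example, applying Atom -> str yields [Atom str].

Type
Prod => Type
Prod × Atom => Type
Atom × Atom => Type
int × Atom => Type
int × str => Type
int × str => Prod
int × str => Prod × Atom
int × str => Atom × Atom
int × str => int × Atom
int × str => int × str

[Type [Prod [Prod [Atom int]] × [Atom str]] => [Type [Prod [Prod [Atom int]] × [Atom str]]]]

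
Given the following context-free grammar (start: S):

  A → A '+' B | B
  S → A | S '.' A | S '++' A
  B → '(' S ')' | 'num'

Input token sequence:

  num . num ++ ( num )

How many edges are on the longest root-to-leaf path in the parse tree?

6

[S [S [S [A [B num]]] . [A [B num]]] ++ [A [B ( [S [A [B num]]] )]]]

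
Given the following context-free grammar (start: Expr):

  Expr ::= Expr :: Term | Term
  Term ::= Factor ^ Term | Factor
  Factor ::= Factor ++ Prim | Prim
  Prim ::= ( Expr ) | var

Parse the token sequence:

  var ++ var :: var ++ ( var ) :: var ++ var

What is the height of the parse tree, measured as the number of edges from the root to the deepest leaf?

[Expr [Expr [Expr [Term [Factor [Factor [Prim var]] ++ [Prim var]]]] :: [Term [Factor [Factor [Prim var]] ++ [Prim ( [Expr [Term [Factor [Prim var]]]] )]]]] :: [Term [Factor [Factor [Prim var]] ++ [Prim var]]]]

9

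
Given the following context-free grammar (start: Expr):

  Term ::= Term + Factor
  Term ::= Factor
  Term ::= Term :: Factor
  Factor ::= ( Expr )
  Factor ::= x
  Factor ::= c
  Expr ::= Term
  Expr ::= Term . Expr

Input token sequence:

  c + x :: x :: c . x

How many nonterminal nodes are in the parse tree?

12

[Expr [Term [Term [Term [Term [Factor c]] + [Factor x]] :: [Factor x]] :: [Factor c]] . [Expr [Term [Factor x]]]]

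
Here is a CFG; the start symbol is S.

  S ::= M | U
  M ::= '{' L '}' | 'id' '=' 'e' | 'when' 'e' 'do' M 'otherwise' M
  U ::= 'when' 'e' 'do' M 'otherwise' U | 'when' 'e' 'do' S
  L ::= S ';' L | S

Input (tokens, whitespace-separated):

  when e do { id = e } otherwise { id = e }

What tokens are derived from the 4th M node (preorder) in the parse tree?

{ id = e }

[S [M when e do [M { [L [S [M id = e]]] }] otherwise [M { [L [S [M id = e]]] }]]]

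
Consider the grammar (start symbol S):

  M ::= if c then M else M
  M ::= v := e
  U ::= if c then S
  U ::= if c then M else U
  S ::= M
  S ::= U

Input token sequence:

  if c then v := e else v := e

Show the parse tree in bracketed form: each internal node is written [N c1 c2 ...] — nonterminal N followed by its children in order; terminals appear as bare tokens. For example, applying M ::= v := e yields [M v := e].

S
M
if c then M else M
if c then v := e else M
if c then v := e else v := e

[S [M if c then [M v := e] else [M v := e]]]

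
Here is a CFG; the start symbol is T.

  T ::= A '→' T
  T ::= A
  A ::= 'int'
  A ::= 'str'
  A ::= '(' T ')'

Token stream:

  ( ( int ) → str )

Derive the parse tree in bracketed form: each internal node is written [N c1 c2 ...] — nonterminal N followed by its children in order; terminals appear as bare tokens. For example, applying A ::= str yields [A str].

[T [A ( [T [A ( [T [A int]] )] → [T [A str]]] )]]

T
A
( T )
( A → T )
( ( T ) → T )
( ( A ) → T )
( ( int ) → T )
( ( int ) → A )
( ( int ) → str )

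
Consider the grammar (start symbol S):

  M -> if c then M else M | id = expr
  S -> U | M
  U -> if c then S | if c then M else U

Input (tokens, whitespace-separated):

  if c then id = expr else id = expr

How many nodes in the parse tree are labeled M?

3

[S [M if c then [M id = expr] else [M id = expr]]]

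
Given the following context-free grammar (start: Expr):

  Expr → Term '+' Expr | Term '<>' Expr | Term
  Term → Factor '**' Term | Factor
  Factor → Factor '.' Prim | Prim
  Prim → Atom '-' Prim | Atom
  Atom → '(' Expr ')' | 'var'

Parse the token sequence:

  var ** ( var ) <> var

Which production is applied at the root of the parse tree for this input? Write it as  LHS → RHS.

Expr → Term '<>' Expr

[Expr [Term [Factor [Prim [Atom var]]] ** [Term [Factor [Prim [Atom ( [Expr [Term [Factor [Prim [Atom var]]]]] )]]]]] <> [Expr [Term [Factor [Prim [Atom var]]]]]]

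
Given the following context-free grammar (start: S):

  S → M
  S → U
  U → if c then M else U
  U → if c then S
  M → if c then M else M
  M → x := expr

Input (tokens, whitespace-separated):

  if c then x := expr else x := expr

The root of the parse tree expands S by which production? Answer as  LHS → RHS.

[S [M if c then [M x := expr] else [M x := expr]]]

S → M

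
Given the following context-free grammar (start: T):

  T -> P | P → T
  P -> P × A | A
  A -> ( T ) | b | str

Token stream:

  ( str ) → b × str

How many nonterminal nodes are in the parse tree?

11

[T [P [A ( [T [P [A str]]] )]] → [T [P [P [A b]] × [A str]]]]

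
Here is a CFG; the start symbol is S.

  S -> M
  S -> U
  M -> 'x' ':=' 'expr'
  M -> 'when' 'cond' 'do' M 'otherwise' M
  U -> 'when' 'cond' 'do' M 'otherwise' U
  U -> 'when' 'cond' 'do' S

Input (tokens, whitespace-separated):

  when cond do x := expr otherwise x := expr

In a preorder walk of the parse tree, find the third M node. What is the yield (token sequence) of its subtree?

x := expr

[S [M when cond do [M x := expr] otherwise [M x := expr]]]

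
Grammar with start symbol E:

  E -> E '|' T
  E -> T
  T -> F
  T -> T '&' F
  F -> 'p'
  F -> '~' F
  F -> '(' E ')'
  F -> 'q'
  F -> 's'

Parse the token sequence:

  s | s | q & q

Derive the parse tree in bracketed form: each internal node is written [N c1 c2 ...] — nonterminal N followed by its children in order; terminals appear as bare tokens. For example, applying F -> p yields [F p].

[E [E [E [T [F s]]] | [T [F s]]] | [T [T [F q]] & [F q]]]

E
E | T
E | T | T
T | T | T
F | T | T
s | T | T
s | F | T
s | s | T
s | s | T & F
s | s | F & F
s | s | q & F
s | s | q & q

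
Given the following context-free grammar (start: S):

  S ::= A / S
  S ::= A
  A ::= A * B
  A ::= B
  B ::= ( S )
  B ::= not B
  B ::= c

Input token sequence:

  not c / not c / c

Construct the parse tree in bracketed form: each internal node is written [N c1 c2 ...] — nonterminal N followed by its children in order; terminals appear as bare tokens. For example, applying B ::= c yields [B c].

S
A / S
B / S
not B / S
not c / S
not c / A / S
not c / B / S
not c / not B / S
not c / not c / S
not c / not c / A
not c / not c / B
not c / not c / c

[S [A [B not [B c]]] / [S [A [B not [B c]]] / [S [A [B c]]]]]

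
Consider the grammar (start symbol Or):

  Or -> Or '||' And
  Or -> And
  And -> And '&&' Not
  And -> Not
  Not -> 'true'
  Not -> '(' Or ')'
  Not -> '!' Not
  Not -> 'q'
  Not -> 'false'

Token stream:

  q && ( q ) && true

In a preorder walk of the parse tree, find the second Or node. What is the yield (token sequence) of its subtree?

q

[Or [And [And [And [Not q]] && [Not ( [Or [And [Not q]]] )]] && [Not true]]]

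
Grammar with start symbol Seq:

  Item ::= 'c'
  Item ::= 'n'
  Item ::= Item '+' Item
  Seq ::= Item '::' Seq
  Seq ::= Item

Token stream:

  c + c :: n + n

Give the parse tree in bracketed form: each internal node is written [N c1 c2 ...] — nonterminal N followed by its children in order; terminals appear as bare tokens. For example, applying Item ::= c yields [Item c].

[Seq [Item [Item c] + [Item c]] :: [Seq [Item [Item n] + [Item n]]]]

Seq
Item :: Seq
Item + Item :: Seq
c + Item :: Seq
c + c :: Seq
c + c :: Item
c + c :: Item + Item
c + c :: n + Item
c + c :: n + n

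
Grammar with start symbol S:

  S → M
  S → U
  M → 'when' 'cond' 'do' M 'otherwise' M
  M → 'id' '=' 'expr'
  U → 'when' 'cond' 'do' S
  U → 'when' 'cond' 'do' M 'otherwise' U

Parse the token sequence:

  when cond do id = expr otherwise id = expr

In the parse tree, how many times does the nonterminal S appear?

[S [M when cond do [M id = expr] otherwise [M id = expr]]]

1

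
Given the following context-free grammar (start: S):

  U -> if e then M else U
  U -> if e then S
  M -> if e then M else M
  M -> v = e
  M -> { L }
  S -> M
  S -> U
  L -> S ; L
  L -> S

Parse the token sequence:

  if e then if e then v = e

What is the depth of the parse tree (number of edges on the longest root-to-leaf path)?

[S [U if e then [S [U if e then [S [M v = e]]]]]]

6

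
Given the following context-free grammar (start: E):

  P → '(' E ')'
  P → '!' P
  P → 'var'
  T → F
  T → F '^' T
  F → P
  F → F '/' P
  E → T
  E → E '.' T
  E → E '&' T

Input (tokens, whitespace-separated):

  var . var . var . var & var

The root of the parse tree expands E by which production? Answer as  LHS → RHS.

E → E '&' T

[E [E [E [E [E [T [F [P var]]]] . [T [F [P var]]]] . [T [F [P var]]]] . [T [F [P var]]]] & [T [F [P var]]]]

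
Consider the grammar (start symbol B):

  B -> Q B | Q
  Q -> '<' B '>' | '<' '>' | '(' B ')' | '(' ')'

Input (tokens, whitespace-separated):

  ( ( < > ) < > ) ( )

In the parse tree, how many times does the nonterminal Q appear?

[B [Q ( [B [Q ( [B [Q < >]] )] [B [Q < >]]] )] [B [Q ( )]]]

5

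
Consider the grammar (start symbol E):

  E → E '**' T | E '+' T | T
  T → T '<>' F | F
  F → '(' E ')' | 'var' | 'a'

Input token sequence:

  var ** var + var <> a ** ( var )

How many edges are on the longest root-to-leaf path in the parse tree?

[E [E [E [E [T [F var]]] ** [T [F var]]] + [T [T [F var]] <> [F a]]] ** [T [F ( [E [T [F var]]] )]]]

6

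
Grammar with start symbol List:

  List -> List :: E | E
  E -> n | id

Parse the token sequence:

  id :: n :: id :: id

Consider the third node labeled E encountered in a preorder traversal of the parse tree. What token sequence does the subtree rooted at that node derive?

[List [List [List [List [E id]] :: [E n]] :: [E id]] :: [E id]]

id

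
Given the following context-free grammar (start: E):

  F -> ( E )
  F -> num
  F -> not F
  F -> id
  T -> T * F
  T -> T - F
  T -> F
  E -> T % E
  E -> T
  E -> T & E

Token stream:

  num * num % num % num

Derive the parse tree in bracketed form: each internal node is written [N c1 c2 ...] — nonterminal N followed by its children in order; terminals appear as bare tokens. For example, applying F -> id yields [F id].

E
T % E
T * F % E
F * F % E
num * F % E
num * num % E
num * num % T % E
num * num % F % E
num * num % num % E
num * num % num % T
num * num % num % F
num * num % num % num

[E [T [T [F num]] * [F num]] % [E [T [F num]] % [E [T [F num]]]]]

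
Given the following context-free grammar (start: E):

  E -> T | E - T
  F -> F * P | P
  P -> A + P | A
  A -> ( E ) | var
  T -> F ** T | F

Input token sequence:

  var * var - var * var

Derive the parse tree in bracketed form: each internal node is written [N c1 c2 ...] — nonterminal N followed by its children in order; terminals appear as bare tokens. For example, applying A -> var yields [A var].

[E [E [T [F [F [P [A var]]] * [P [A var]]]]] - [T [F [F [P [A var]]] * [P [A var]]]]]

E
E - T
T - T
F - T
F * P - T
P * P - T
A * P - T
var * P - T
var * A - T
var * var - T
var * var - F
var * var - F * P
var * var - P * P
var * var - A * P
var * var - var * P
var * var - var * A
var * var - var * var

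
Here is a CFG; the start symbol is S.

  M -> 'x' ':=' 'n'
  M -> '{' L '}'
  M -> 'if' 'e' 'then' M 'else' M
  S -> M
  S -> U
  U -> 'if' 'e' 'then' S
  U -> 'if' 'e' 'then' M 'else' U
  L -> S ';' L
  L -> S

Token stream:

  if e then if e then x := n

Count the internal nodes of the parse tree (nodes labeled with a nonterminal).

6

[S [U if e then [S [U if e then [S [M x := n]]]]]]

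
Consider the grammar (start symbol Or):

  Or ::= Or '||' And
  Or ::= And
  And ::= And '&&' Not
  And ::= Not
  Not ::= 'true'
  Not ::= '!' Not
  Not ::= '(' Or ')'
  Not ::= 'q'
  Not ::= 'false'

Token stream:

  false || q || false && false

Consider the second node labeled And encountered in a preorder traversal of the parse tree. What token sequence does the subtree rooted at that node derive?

q

[Or [Or [Or [And [Not false]]] || [And [Not q]]] || [And [And [Not false]] && [Not false]]]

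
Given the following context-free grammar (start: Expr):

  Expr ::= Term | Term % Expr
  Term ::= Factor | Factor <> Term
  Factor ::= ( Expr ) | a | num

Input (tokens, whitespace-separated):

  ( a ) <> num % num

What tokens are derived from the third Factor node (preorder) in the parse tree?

[Expr [Term [Factor ( [Expr [Term [Factor a]]] )] <> [Term [Factor num]]] % [Expr [Term [Factor num]]]]

num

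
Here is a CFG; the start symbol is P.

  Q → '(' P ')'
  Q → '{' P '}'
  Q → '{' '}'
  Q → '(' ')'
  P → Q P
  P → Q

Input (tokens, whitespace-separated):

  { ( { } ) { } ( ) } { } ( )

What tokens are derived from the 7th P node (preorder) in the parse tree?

[P [Q { [P [Q ( [P [Q { }]] )] [P [Q { }] [P [Q ( )]]]] }] [P [Q { }] [P [Q ( )]]]]

( )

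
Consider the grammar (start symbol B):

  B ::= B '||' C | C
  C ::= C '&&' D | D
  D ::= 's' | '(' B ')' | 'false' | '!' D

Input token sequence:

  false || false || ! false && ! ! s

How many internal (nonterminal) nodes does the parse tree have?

14

[B [B [B [C [D false]]] || [C [D false]]] || [C [C [D ! [D false]]] && [D ! [D ! [D s]]]]]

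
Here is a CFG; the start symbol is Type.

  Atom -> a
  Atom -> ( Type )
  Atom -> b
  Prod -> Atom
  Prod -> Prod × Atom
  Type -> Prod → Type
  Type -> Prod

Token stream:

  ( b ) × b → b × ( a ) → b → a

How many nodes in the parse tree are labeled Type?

[Type [Prod [Prod [Atom ( [Type [Prod [Atom b]]] )]] × [Atom b]] → [Type [Prod [Prod [Atom b]] × [Atom ( [Type [Prod [Atom a]]] )]] → [Type [Prod [Atom b]] → [Type [Prod [Atom a]]]]]]

6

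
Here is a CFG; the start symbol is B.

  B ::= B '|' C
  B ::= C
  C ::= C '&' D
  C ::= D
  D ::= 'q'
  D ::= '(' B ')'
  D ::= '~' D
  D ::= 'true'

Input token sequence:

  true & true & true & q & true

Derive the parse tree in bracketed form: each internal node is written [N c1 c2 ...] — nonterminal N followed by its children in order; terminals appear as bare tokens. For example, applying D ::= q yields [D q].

B
C
C & D
C & D & D
C & D & D & D
C & D & D & D & D
D & D & D & D & D
true & D & D & D & D
true & true & D & D & D
true & true & true & D & D
true & true & true & q & D
true & true & true & q & true

[B [C [C [C [C [C [D true]] & [D true]] & [D true]] & [D q]] & [D true]]]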